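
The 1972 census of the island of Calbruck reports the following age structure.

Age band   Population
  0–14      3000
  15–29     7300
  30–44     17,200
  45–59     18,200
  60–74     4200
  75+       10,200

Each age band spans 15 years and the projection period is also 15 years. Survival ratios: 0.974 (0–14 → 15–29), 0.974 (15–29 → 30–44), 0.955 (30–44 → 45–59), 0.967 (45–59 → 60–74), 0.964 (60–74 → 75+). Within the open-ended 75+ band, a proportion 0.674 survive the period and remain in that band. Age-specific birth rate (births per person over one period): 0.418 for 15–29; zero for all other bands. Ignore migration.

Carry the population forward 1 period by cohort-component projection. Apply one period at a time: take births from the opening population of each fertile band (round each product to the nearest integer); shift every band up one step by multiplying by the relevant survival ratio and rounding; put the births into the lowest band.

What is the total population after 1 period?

58032

After projecting period 1:
Births: 7300 * 0.418 = 3051
15–29: 3000 * 0.974 = 2922
30–44: 7300 * 0.974 = 7110
45–59: 17200 * 0.955 = 16426
60–74: 18200 * 0.967 = 17599
75+: 4200 * 0.964 + 10200 * 0.674 = 4049 + 6875 = 10924
Population now: 0–14=3051, 15–29=2922, 30–44=7110, 45–59=16426, 60–74=17599, 75+=10924
Total after period 1: 3051 + 2922 + 7110 + 16426 + 17599 + 10924 = 58032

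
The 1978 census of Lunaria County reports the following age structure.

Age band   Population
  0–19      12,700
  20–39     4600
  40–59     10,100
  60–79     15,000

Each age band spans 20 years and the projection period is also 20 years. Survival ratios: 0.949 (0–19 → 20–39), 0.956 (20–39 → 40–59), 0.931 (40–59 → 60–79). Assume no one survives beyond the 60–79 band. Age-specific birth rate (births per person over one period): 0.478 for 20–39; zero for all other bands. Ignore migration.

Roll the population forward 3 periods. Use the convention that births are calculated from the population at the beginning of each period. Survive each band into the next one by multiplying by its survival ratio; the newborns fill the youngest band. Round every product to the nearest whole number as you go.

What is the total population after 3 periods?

After projecting period 1:
Births: 4600 * 0.478 = 2199
20–39: 12700 * 0.949 = 12052
40–59: 4600 * 0.956 = 4398
60–79: 10100 * 0.931 = 9403
→ [2199, 12052, 4398, 9403]
After projecting period 2:
Births: 12052 * 0.478 = 5761
20–39: 2199 * 0.949 = 2087
40–59: 12052 * 0.956 = 11522
60–79: 4398 * 0.931 = 4095
→ [5761, 2087, 11522, 4095]
After projecting period 3:
Births: 2087 * 0.478 = 998
20–39: 5761 * 0.949 = 5467
40–59: 2087 * 0.956 = 1995
60–79: 11522 * 0.931 = 10727
→ [998, 5467, 1995, 10727]
Total after period 3: 998 + 5467 + 1995 + 10727 = 19187

19187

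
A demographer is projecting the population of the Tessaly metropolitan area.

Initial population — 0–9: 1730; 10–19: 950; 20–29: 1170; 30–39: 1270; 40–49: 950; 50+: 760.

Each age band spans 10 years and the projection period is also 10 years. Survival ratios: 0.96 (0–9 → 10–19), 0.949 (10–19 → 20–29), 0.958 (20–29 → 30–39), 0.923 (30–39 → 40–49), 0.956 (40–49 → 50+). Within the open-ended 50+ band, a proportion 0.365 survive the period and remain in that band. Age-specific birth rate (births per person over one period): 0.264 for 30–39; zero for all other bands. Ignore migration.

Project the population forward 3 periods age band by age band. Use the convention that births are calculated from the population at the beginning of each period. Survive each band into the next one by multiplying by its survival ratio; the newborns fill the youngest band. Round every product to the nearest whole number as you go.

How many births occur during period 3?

After projecting period 1:
Births: 1270 * 0.264 = 335
10–19: 1730 * 0.96 = 1661
20–29: 950 * 0.949 = 902
30–39: 1170 * 0.958 = 1121
40–49: 1270 * 0.923 = 1172
50+: 950 * 0.956 + 760 * 0.365 = 908 + 277 = 1185
Population now: 0–9=335, 10–19=1661, 20–29=902, 30–39=1121, 40–49=1172, 50+=1185
After projecting period 2:
Births: 1121 * 0.264 = 296
10–19: 335 * 0.96 = 322
20–29: 1661 * 0.949 = 1576
30–39: 902 * 0.958 = 864
40–49: 1121 * 0.923 = 1035
50+: 1172 * 0.956 + 1185 * 0.365 = 1120 + 433 = 1553
Population now: 0–9=296, 10–19=322, 20–29=1576, 30–39=864, 40–49=1035, 50+=1553
After projecting period 3:
Births: 864 * 0.264 = 228
10–19: 296 * 0.96 = 284
20–29: 322 * 0.949 = 306
30–39: 1576 * 0.958 = 1510
40–49: 864 * 0.923 = 797
50+: 1035 * 0.956 + 1553 * 0.365 = 989 + 567 = 1556
Population now: 0–9=228, 10–19=284, 20–29=306, 30–39=1510, 40–49=797, 50+=1556

228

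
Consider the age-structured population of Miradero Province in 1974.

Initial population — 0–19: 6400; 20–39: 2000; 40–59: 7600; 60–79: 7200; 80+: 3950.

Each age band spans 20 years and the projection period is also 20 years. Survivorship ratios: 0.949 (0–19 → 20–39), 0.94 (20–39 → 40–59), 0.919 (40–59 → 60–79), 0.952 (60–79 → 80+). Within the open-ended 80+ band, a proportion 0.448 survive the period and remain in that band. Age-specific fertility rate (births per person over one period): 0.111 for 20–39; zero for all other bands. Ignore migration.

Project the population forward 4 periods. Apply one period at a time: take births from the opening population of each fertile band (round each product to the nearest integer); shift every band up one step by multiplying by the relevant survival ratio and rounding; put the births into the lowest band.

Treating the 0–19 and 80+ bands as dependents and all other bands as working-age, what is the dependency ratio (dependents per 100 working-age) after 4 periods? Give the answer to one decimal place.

981.8

Period 1:
Births: 2000 × 0.111 = 222
20–39: 6400 × 0.949 = 6074
40–59: 2000 × 0.94 = 1880
60–79: 7600 × 0.919 = 6984
80+: 7200 × 0.952 + 3950 × 0.448 = 6854 + 1770 = 8624
→ [222, 6074, 1880, 6984, 8624]
Period 2:
Births: 6074 × 0.111 = 674
20–39: 222 × 0.949 = 211
40–59: 6074 × 0.94 = 5710
60–79: 1880 × 0.919 = 1728
80+: 6984 × 0.952 + 8624 × 0.448 = 6649 + 3864 = 10513
→ [674, 211, 5710, 1728, 10513]
Period 3:
Births: 211 × 0.111 = 23
20–39: 674 × 0.949 = 640
40–59: 211 × 0.94 = 198
60–79: 5710 × 0.919 = 5247
80+: 1728 × 0.952 + 10513 × 0.448 = 1645 + 4710 = 6355
→ [23, 640, 198, 5247, 6355]
Period 4:
Births: 640 × 0.111 = 71
20–39: 23 × 0.949 = 22
40–59: 640 × 0.94 = 602
60–79: 198 × 0.919 = 182
80+: 5247 × 0.952 + 6355 × 0.448 = 4995 + 2847 = 7842
→ [71, 22, 602, 182, 7842]
Dependents (band 0–19 + band 80+) = 71 + 7842 = 7913; working-age = 806; ratio = 7913/806 × 100 = 981.8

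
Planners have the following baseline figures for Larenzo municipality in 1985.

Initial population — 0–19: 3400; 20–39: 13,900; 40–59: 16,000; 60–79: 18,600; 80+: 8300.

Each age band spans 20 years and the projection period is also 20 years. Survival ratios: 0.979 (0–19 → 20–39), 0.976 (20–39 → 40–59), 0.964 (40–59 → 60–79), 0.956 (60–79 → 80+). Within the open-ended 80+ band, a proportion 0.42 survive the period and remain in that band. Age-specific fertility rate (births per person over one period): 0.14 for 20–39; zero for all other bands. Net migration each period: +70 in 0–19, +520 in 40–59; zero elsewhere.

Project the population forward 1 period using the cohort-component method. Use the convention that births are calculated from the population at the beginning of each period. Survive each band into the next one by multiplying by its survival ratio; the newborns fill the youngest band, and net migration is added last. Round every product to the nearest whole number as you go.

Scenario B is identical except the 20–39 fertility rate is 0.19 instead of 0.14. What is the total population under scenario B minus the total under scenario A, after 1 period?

Period 1.
Births: 13900 × 0.14 = 1946
20–39: 3400 × 0.979 = 3329
40–59: 13900 × 0.976 = 13566
60–79: 16000 × 0.964 = 15424
80+: 18600 × 0.956 + 8300 × 0.42 = 17782 + 3486 = 21268
Net migration: 0–19 + 70 → 2016; 40–59 + 520 → 14086
→ [2016, 3329, 14086, 15424, 21268]
Scenario A total after 1 period: 56123
Scenario B projection —
Period 1.
Births: 13900 × 0.19 = 2641
20–39: 3400 × 0.979 = 3329
40–59: 13900 × 0.976 = 13566
60–79: 16000 × 0.964 = 15424
80+: 18600 × 0.956 + 8300 × 0.42 = 17782 + 3486 = 21268
Net migration: 0–19 + 70 → 2711; 40–59 + 520 → 14086
→ [2711, 3329, 14086, 15424, 21268]
Scenario B total after 1 period: 56818
Difference B − A = 56818 − 56123 = 695

695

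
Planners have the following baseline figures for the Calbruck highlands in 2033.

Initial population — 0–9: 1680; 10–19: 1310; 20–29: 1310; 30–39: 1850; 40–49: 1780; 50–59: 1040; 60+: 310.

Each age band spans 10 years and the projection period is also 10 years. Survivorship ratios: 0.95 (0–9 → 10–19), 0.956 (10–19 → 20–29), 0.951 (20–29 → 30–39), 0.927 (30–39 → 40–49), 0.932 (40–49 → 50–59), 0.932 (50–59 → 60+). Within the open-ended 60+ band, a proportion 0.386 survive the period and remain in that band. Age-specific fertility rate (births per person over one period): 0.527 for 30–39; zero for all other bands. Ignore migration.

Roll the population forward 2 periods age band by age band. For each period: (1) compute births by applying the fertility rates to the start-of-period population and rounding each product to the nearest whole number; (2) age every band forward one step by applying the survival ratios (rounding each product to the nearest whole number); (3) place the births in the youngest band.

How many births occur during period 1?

975

Period 1.
Births: 1850 * 0.527 = 975
10–19: 1680 * 0.95 = 1596
20–29: 1310 * 0.956 = 1252
30–39: 1310 * 0.951 = 1246
40–49: 1850 * 0.927 = 1715
50–59: 1780 * 0.932 = 1659
60+: 1040 * 0.932 + 310 * 0.386 = 969 + 120 = 1089
Population now: 0–9=975, 10–19=1596, 20–29=1252, 30–39=1246, 40–49=1715, 50–59=1659, 60+=1089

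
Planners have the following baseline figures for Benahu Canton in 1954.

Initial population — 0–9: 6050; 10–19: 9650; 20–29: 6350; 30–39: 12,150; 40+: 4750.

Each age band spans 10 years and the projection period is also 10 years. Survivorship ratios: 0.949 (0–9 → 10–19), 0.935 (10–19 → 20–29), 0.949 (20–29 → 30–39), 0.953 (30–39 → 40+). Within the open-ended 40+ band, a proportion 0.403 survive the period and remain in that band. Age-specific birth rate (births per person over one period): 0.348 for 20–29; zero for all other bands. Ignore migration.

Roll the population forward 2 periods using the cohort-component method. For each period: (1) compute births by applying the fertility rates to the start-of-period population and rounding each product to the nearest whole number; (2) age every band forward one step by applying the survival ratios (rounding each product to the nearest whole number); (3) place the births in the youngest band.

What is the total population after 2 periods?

30349

Let group 1 be 0–9 through group 5 = 40+.
After projecting period 1:
Births: 6350 × 0.348 = 2210
Group 2: 6050 × 0.949 = 5741
Group 3: 9650 × 0.935 = 9023
Group 4: 6350 × 0.949 = 6026
Group 5: 12150 × 0.953 + 4750 × 0.403 = 11579 + 1914 = 13493
End of period: [2210, 5741, 9023, 6026, 13493]
After projecting period 2:
Births: 9023 × 0.348 = 3140
Group 2: 2210 × 0.949 = 2097
Group 3: 5741 × 0.935 = 5368
Group 4: 9023 × 0.949 = 8563
Group 5: 6026 × 0.953 + 13493 × 0.403 = 5743 + 5438 = 11181
End of period: [3140, 2097, 5368, 8563, 11181]
Total after period 2: 3140 + 2097 + 5368 + 8563 + 11181 = 30349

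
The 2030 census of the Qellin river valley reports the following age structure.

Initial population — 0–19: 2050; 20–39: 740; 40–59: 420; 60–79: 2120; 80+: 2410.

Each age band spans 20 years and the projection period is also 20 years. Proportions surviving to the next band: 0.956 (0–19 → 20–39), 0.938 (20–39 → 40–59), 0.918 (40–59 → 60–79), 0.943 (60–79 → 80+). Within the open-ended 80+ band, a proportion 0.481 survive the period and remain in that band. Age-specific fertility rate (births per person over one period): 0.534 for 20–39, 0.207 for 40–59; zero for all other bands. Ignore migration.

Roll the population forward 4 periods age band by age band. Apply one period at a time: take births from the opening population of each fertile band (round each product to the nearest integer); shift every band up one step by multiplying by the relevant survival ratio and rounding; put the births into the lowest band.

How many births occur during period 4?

697

[period 1]
Births: 740 * 0.534 = 395 ; 420 * 0.207 = 87 — total 482
20–39: 2050 * 0.956 = 1960
40–59: 740 * 0.938 = 694
60–79: 420 * 0.918 = 386
80+: 2120 * 0.943 + 2410 * 0.481 = 1999 + 1159 = 3158
→ [482, 1960, 694, 386, 3158]
[period 2]
Births: 1960 * 0.534 = 1047 ; 694 * 0.207 = 144 — total 1191
20–39: 482 * 0.956 = 461
40–59: 1960 * 0.938 = 1838
60–79: 694 * 0.918 = 637
80+: 386 * 0.943 + 3158 * 0.481 = 364 + 1519 = 1883
→ [1191, 461, 1838, 637, 1883]
[period 3]
Births: 461 * 0.534 = 246 ; 1838 * 0.207 = 380 — total 626
20–39: 1191 * 0.956 = 1139
40–59: 461 * 0.938 = 432
60–79: 1838 * 0.918 = 1687
80+: 637 * 0.943 + 1883 * 0.481 = 601 + 906 = 1507
→ [626, 1139, 432, 1687, 1507]
[period 4]
Births: 1139 * 0.534 = 608 ; 432 * 0.207 = 89 — total 697
20–39: 626 * 0.956 = 598
40–59: 1139 * 0.938 = 1068
60–79: 432 * 0.918 = 397
80+: 1687 * 0.943 + 1507 * 0.481 = 1591 + 725 = 2316
→ [697, 598, 1068, 397, 2316]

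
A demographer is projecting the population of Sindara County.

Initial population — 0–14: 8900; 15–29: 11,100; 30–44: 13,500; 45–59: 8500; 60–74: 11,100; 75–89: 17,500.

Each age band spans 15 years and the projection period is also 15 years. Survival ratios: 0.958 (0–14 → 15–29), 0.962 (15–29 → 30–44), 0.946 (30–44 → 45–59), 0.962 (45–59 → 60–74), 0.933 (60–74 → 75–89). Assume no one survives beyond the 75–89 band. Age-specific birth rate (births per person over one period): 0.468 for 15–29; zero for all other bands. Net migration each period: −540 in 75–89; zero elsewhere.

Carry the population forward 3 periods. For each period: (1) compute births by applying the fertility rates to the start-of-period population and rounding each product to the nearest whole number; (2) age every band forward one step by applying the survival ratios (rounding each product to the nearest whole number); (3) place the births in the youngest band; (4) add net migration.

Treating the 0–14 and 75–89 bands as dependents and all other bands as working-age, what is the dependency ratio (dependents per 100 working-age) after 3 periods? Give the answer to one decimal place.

50.8

Let band 1 be 0–14 through band 6 = 75–89.
[period 1]
Births: 11100 * 0.468 = 5195
Band 2: 8900 * 0.958 = 8526
Band 3: 11100 * 0.962 = 10678
Band 4: 13500 * 0.946 = 12771
Band 5: 8500 * 0.962 = 8177
Band 6: 11100 * 0.933 = 10356
Net migration: Band 6 − 540 → 9816
Giving 5195 / 8526 / 10678 / 12771 / 8177 / 9816.
[period 2]
Births: 8526 * 0.468 = 3990
Band 2: 5195 * 0.958 = 4977
Band 3: 8526 * 0.962 = 8202
Band 4: 10678 * 0.946 = 10101
Band 5: 12771 * 0.962 = 12286
Band 6: 8177 * 0.933 = 7629
Net migration: Band 6 − 540 → 7089
Giving 3990 / 4977 / 8202 / 10101 / 12286 / 7089.
[period 3]
Births: 4977 * 0.468 = 2329
Band 2: 3990 * 0.958 = 3822
Band 3: 4977 * 0.962 = 4788
Band 4: 8202 * 0.946 = 7759
Band 5: 10101 * 0.962 = 9717
Band 6: 12286 * 0.933 = 11463
Net migration: Band 6 − 540 → 10923
Giving 2329 / 3822 / 4788 / 7759 / 9717 / 10923.
Dependents (band 0–14 + band 75–89) = 2329 + 10923 = 13252; working-age = 26086; ratio = 13252/26086 × 100 = 50.8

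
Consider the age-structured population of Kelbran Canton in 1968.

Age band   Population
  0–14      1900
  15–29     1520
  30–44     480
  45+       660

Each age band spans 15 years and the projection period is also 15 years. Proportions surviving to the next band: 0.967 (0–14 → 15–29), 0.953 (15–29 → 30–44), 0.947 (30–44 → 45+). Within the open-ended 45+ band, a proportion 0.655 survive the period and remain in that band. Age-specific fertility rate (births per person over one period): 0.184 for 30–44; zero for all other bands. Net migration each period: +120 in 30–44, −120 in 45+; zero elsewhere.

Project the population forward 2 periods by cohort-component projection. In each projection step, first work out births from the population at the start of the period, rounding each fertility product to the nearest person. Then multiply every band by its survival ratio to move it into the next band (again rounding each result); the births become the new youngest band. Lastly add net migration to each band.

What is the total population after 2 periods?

[period 1]
Births: 480 × 0.184 = 88
15–29: 1900 × 0.967 = 1837
30–44: 1520 × 0.953 = 1449
45+: 480 × 0.947 + 660 × 0.655 = 455 + 432 = 887
Net migration: 30–44 + 120 → 1569; 45+ − 120 → 767
→ [88, 1837, 1569, 767]
[period 2]
Births: 1569 × 0.184 = 289
15–29: 88 × 0.967 = 85
30–44: 1837 × 0.953 = 1751
45+: 1569 × 0.947 + 767 × 0.655 = 1486 + 502 = 1988
Net migration: 30–44 + 120 → 1871; 45+ − 120 → 1868
→ [289, 85, 1871, 1868]
Total after period 2: 289 + 85 + 1871 + 1868 = 4113

4113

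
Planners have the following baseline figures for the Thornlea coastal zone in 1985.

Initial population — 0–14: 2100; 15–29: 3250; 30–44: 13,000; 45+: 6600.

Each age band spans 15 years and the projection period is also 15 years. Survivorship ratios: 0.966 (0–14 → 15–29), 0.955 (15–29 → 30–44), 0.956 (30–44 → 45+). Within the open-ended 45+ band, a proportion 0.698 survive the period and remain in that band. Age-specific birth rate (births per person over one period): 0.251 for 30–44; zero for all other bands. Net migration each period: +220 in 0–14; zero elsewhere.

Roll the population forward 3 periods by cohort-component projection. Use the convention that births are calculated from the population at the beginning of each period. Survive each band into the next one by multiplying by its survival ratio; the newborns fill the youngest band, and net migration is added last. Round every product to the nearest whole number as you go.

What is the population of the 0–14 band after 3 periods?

[period 1]
Births: 13000 × 0.251 = 3263
15–29: 2100 × 0.966 = 2029
30–44: 3250 × 0.955 = 3104
45+: 13000 × 0.956 + 6600 × 0.698 = 12428 + 4607 = 17035
Net migration: 0–14 + 220 → 3483
End of period: [3483, 2029, 3104, 17035]
[period 2]
Births: 3104 × 0.251 = 779
15–29: 3483 × 0.966 = 3365
30–44: 2029 × 0.955 = 1938
45+: 3104 × 0.956 + 17035 × 0.698 = 2967 + 11890 = 14857
Net migration: 0–14 + 220 → 999
End of period: [999, 3365, 1938, 14857]
[period 3]
Births: 1938 × 0.251 = 486
15–29: 999 × 0.966 = 965
30–44: 3365 × 0.955 = 3214
45+: 1938 × 0.956 + 14857 × 0.698 = 1853 + 10370 = 12223
Net migration: 0–14 + 220 → 706
End of period: [706, 965, 3214, 12223]

706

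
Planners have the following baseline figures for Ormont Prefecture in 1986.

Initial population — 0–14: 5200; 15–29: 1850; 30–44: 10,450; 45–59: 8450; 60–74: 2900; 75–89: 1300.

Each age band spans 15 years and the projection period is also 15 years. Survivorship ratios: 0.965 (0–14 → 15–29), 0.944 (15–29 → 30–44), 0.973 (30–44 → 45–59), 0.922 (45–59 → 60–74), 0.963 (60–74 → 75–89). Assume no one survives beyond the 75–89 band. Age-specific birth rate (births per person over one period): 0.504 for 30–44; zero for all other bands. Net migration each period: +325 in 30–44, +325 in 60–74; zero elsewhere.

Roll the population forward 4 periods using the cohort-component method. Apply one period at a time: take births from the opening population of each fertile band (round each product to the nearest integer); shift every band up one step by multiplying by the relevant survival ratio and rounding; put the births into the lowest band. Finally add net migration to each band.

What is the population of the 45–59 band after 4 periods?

4985

Period 1:
Births: 10450 × 0.504 = 5267
15–29: 5200 × 0.965 = 5018
30–44: 1850 × 0.944 = 1746
45–59: 10450 × 0.973 = 10168
60–74: 8450 × 0.922 = 7791
75–89: 2900 × 0.963 = 2793
Net migration: 30–44 + 325 → 2071; 60–74 + 325 → 8116
Population now: 0–14=5267, 15–29=5018, 30–44=2071, 45–59=10168, 60–74=8116, 75–89=2793
Period 2:
Births: 2071 × 0.504 = 1044
15–29: 5267 × 0.965 = 5083
30–44: 5018 × 0.944 = 4737
45–59: 2071 × 0.973 = 2015
60–74: 10168 × 0.922 = 9375
75–89: 8116 × 0.963 = 7816
Net migration: 30–44 + 325 → 5062; 60–74 + 325 → 9700
Population now: 0–14=1044, 15–29=5083, 30–44=5062, 45–59=2015, 60–74=9700, 75–89=7816
Period 3:
Births: 5062 × 0.504 = 2551
15–29: 1044 × 0.965 = 1007
30–44: 5083 × 0.944 = 4798
45–59: 5062 × 0.973 = 4925
60–74: 2015 × 0.922 = 1858
75–89: 9700 × 0.963 = 9341
Net migration: 30–44 + 325 → 5123; 60–74 + 325 → 2183
Population now: 0–14=2551, 15–29=1007, 30–44=5123, 45–59=4925, 60–74=2183, 75–89=9341
Period 4:
Births: 5123 × 0.504 = 2582
15–29: 2551 × 0.965 = 2462
30–44: 1007 × 0.944 = 951
45–59: 5123 × 0.973 = 4985
60–74: 4925 × 0.922 = 4541
75–89: 2183 × 0.963 = 2102
Net migration: 30–44 + 325 → 1276; 60–74 + 325 → 4866
Population now: 0–14=2582, 15–29=2462, 30–44=1276, 45–59=4985, 60–74=4866, 75–89=2102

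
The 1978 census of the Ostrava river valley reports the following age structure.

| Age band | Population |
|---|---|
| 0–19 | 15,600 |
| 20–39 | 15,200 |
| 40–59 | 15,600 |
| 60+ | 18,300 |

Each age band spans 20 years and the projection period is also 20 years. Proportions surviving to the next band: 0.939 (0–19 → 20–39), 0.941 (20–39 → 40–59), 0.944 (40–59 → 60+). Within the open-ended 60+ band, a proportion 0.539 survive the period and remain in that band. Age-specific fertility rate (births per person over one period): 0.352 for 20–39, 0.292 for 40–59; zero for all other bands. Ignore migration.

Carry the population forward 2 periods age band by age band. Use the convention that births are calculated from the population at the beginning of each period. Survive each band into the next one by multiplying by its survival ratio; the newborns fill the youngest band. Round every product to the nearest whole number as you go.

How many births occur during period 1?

Period 1.
Births: 15200 * 0.352 = 5350 ; 15600 * 0.292 = 4555 → total 9905
20–39: 15600 * 0.939 = 14648
40–59: 15200 * 0.941 = 14303
60+: 15600 * 0.944 + 18300 * 0.539 = 14726 + 9864 = 24590
End of period: [9905, 14648, 14303, 24590]

9905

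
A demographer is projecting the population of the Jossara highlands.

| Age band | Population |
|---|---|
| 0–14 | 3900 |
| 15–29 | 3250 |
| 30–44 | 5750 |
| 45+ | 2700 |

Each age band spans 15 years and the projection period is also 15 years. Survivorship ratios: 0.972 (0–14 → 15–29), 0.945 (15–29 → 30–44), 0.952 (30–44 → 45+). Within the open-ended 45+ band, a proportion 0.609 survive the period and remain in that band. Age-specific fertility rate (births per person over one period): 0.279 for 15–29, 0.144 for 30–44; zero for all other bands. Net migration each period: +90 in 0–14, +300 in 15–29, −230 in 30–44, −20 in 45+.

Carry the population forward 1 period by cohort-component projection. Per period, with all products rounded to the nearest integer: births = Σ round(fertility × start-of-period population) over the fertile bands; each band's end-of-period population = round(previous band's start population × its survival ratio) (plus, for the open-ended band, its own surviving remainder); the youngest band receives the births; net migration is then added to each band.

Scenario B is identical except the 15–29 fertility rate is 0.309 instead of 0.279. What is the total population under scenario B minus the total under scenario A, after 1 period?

Let group 1 be 0–14 through group 4 = 45+.
[period 1]
Births: 3250 × 0.279 = 907 ; 5750 × 0.144 = 828 → total 1735
Group 2: 3900 × 0.972 = 3791
Group 3: 3250 × 0.945 = 3071
Group 4: 5750 × 0.952 + 2700 × 0.609 = 5474 + 1644 = 7118
Net migration: Group 1 + 90 → 1825; Group 2 + 300 → 4091; Group 3 − 230 → 2841; Group 4 − 20 → 7098
→ [1825, 4091, 2841, 7098]
Scenario A total after 1 period: 15855
Scenario B projection —
[period 1]
Births: 3250 × 0.309 = 1004 ; 5750 × 0.144 = 828 → total 1832
Group 2: 3900 × 0.972 = 3791
Group 3: 3250 × 0.945 = 3071
Group 4: 5750 × 0.952 + 2700 × 0.609 = 5474 + 1644 = 7118
Net migration: Group 1 + 90 → 1922; Group 2 + 300 → 4091; Group 3 − 230 → 2841; Group 4 − 20 → 7098
→ [1922, 4091, 2841, 7098]
Scenario B total after 1 period: 15952
Difference B − A = 15952 − 15855 = 97

97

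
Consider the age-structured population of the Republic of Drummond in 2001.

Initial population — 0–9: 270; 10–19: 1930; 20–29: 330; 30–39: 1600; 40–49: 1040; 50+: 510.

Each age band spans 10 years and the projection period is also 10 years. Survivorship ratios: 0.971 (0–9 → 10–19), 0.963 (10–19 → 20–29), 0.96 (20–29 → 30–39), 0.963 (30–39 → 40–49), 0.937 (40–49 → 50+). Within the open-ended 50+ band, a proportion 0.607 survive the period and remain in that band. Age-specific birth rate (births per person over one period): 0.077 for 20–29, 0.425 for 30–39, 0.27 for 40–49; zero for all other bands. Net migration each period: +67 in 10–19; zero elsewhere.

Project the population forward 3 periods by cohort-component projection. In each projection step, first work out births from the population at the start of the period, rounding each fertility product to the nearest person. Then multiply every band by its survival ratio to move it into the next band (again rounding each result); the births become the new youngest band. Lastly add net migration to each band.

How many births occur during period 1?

986

[period 1]
Births: 330 × 0.077 = 25 ; 1600 × 0.425 = 680 ; 1040 × 0.27 = 281 — total 986
10–19: 270 × 0.971 = 262
20–29: 1930 × 0.963 = 1859
30–39: 330 × 0.96 = 317
40–49: 1600 × 0.963 = 1541
50+: 1040 × 0.937 + 510 × 0.607 = 974 + 310 = 1284
Net migration: 10–19 + 67 → 329
End of period: [986, 329, 1859, 317, 1541, 1284]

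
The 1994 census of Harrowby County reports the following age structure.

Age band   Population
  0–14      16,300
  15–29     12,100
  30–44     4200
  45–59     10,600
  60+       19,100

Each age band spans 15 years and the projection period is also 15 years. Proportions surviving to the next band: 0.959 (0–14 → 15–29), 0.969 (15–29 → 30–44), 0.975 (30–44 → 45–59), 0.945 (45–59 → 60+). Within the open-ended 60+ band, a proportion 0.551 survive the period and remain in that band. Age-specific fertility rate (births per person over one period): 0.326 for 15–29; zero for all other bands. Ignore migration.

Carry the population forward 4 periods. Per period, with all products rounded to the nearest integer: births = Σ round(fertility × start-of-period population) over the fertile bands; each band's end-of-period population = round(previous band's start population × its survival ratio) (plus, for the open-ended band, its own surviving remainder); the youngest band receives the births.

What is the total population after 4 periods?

35605

Numbering the groups 1..5 from youngest to oldest:
Period 1:
Births: 12100 × 0.326 = 3945
Group 2: 16300 × 0.959 = 15632
Group 3: 12100 × 0.969 = 11725
Group 4: 4200 × 0.975 = 4095
Group 5: 10600 × 0.945 + 19100 × 0.551 = 10017 + 10524 = 20541
End of period: [3945, 15632, 11725, 4095, 20541]
Period 2:
Births: 15632 × 0.326 = 5096
Group 2: 3945 × 0.959 = 3783
Group 3: 15632 × 0.969 = 15147
Group 4: 11725 × 0.975 = 11432
Group 5: 4095 × 0.945 + 20541 × 0.551 = 3870 + 11318 = 15188
End of period: [5096, 3783, 15147, 11432, 15188]
Period 3:
Births: 3783 × 0.326 = 1233
Group 2: 5096 × 0.959 = 4887
Group 3: 3783 × 0.969 = 3666
Group 4: 15147 × 0.975 = 14768
Group 5: 11432 × 0.945 + 15188 × 0.551 = 10803 + 8369 = 19172
End of period: [1233, 4887, 3666, 14768, 19172]
Period 4:
Births: 4887 × 0.326 = 1593
Group 2: 1233 × 0.959 = 1182
Group 3: 4887 × 0.969 = 4736
Group 4: 3666 × 0.975 = 3574
Group 5: 14768 × 0.945 + 19172 × 0.551 = 13956 + 10564 = 24520
End of period: [1593, 1182, 4736, 3574, 24520]
Total after period 4: 1593 + 1182 + 4736 + 3574 + 24520 = 35605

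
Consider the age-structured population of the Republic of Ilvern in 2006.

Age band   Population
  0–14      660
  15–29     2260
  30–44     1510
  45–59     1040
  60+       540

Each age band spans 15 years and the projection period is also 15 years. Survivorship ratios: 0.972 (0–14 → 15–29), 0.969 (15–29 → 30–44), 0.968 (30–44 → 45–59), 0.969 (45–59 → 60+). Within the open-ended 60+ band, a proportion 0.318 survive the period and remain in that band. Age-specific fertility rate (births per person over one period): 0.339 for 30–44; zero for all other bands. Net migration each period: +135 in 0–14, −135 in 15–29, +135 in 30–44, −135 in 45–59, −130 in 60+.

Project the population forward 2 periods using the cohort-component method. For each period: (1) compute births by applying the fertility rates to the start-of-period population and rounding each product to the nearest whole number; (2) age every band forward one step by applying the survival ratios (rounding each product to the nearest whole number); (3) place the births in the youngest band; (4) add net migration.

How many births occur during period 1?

512

Call the groups 1 to 5, youngest first.
After projecting period 1:
Births: 1510 * 0.339 = 512
Group 2: 660 * 0.972 = 642
Group 3: 2260 * 0.969 = 2190
Group 4: 1510 * 0.968 = 1462
Group 5: 1040 * 0.969 + 540 * 0.318 = 1008 + 172 = 1180
Net migration: Group 1 + 135 → 647; Group 2 − 135 → 507; Group 3 + 135 → 2325; Group 4 − 135 → 1327; Group 5 − 130 → 1050
Giving 647 / 507 / 2325 / 1327 / 1050.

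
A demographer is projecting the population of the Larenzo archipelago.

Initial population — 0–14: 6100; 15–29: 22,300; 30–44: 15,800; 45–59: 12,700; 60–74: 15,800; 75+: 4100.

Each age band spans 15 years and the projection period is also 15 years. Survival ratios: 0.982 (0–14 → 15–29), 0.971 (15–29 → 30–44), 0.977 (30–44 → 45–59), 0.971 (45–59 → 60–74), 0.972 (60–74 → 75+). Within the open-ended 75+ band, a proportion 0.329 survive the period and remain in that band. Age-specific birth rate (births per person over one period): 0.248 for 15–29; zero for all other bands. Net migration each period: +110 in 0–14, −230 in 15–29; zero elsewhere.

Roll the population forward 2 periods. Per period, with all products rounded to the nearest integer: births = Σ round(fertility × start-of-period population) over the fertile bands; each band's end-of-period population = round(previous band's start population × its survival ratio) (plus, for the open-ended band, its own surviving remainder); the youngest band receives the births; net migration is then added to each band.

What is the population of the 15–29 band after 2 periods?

5308

Let band 1 be 0–14 through band 6 = 75+.
Period 1.
Births: 22300 × 0.248 = 5530
Band 2: 6100 × 0.982 = 5990
Band 3: 22300 × 0.971 = 21653
Band 4: 15800 × 0.977 = 15437
Band 5: 12700 × 0.971 = 12332
Band 6: 15800 × 0.972 + 4100 × 0.329 = 15358 + 1349 = 16707
Net migration: Band 1 + 110 → 5640; Band 2 − 230 → 5760
Giving 5640 / 5760 / 21653 / 15437 / 12332 / 16707.
Period 2.
Births: 5760 × 0.248 = 1428
Band 2: 5640 × 0.982 = 5538
Band 3: 5760 × 0.971 = 5593
Band 4: 21653 × 0.977 = 21155
Band 5: 15437 × 0.971 = 14989
Band 6: 12332 × 0.972 + 16707 × 0.329 = 11987 + 5497 = 17484
Net migration: Band 1 + 110 → 1538; Band 2 − 230 → 5308
Giving 1538 / 5308 / 5593 / 21155 / 14989 / 17484.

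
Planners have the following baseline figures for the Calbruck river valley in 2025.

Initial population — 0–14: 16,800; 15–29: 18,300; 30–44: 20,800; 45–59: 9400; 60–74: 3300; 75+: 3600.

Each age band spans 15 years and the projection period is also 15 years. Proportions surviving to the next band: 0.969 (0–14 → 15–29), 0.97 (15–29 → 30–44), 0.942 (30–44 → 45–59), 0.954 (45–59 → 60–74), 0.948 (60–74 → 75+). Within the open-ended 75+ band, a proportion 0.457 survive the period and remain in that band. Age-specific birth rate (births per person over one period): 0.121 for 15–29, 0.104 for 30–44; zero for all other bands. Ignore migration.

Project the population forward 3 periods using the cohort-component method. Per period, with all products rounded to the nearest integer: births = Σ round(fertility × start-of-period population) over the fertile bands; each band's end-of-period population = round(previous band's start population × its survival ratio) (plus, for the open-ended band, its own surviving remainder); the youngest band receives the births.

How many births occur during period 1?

— Period 1 —
Births: 18300 * 0.121 = 2214 ; 20800 * 0.104 = 2163 — total 4377
15–29: 16800 * 0.969 = 16279
30–44: 18300 * 0.97 = 17751
45–59: 20800 * 0.942 = 19594
60–74: 9400 * 0.954 = 8968
75+: 3300 * 0.948 + 3600 * 0.457 = 3128 + 1645 = 4773
→ [4377, 16279, 17751, 19594, 8968, 4773]

4377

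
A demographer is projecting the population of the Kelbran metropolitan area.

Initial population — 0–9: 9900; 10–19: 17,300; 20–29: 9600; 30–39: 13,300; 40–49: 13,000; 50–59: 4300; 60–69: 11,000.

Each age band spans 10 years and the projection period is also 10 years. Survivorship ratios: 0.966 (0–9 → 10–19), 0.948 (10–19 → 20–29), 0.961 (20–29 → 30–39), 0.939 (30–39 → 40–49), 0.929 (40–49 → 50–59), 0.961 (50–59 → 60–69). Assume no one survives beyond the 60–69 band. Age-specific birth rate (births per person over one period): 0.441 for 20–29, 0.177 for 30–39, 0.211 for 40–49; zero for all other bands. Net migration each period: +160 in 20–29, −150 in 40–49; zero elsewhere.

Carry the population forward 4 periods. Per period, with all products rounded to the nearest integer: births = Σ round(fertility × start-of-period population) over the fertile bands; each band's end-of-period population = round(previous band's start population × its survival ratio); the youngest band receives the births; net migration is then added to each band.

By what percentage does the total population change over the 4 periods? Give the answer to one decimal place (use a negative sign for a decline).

(Groups numbered youngest = 1 to oldest = 7.)
Period 1:
Births: 9600 × 0.441 = 4234, 13300 × 0.177 = 2354, 13000 × 0.211 = 2743 — total 9331
Group 2: 9900 × 0.966 = 9563
Group 3: 17300 × 0.948 = 16400
Group 4: 9600 × 0.961 = 9226
Group 5: 13300 × 0.939 = 12489
Group 6: 13000 × 0.929 = 12077
Group 7: 4300 × 0.961 = 4132
Net migration: Group 3 + 160 → 16560; Group 5 − 150 → 12339
End of period: [9331, 9563, 16560, 9226, 12339, 12077, 4132]
Period 2:
Births: 16560 × 0.441 = 7303, 9226 × 0.177 = 1633, 12339 × 0.211 = 2604 — total 11540
Group 2: 9331 × 0.966 = 9014
Group 3: 9563 × 0.948 = 9066
Group 4: 16560 × 0.961 = 15914
Group 5: 9226 × 0.939 = 8663
Group 6: 12339 × 0.929 = 11463
Group 7: 12077 × 0.961 = 11606
Net migration: Group 3 + 160 → 9226; Group 5 − 150 → 8513
End of period: [11540, 9014, 9226, 15914, 8513, 11463, 11606]
Period 3:
Births: 9226 × 0.441 = 4069, 15914 × 0.177 = 2817, 8513 × 0.211 = 1796 — total 8682
Group 2: 11540 × 0.966 = 11148
Group 3: 9014 × 0.948 = 8545
Group 4: 9226 × 0.961 = 8866
Group 5: 15914 × 0.939 = 14943
Group 6: 8513 × 0.929 = 7909
Group 7: 11463 × 0.961 = 11016
Net migration: Group 3 + 160 → 8705; Group 5 − 150 → 14793
End of period: [8682, 11148, 8705, 8866, 14793, 7909, 11016]
Period 4:
Births: 8705 × 0.441 = 3839, 8866 × 0.177 = 1569, 14793 × 0.211 = 3121 — total 8529
Group 2: 8682 × 0.966 = 8387
Group 3: 11148 × 0.948 = 10568
Group 4: 8705 × 0.961 = 8366
Group 5: 8866 × 0.939 = 8325
Group 6: 14793 × 0.929 = 13743
Group 7: 7909 × 0.961 = 7601
Net migration: Group 3 + 160 → 10728; Group 5 − 150 → 8175
End of period: [8529, 8387, 10728, 8366, 8175, 13743, 7601]
Total: 78400 → 65529; change = -12871; percentage change = -16.4%

-16.4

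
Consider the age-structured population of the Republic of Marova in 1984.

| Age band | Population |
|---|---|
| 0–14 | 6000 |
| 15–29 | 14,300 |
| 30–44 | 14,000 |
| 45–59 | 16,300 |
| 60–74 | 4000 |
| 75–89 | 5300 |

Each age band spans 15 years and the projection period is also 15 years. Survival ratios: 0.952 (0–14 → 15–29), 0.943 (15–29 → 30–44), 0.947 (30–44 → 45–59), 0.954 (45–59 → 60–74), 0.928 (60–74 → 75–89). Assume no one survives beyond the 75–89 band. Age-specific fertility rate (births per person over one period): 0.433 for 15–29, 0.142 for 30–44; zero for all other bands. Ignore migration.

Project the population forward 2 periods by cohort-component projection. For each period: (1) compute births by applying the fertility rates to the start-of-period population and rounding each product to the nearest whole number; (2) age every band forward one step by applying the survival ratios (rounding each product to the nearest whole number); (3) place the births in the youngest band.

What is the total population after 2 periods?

57409

Period 1.
Births: 14300 * 0.433 = 6192, 14000 * 0.142 = 1988 → 8180
15–29: 6000 * 0.952 = 5712
30–44: 14300 * 0.943 = 13485
45–59: 14000 * 0.947 = 13258
60–74: 16300 * 0.954 = 15550
75–89: 4000 * 0.928 = 3712
Giving 8180 / 5712 / 13485 / 13258 / 15550 / 3712.
Period 2.
Births: 5712 * 0.433 = 2473, 13485 * 0.142 = 1915 → 4388
15–29: 8180 * 0.952 = 7787
30–44: 5712 * 0.943 = 5386
45–59: 13485 * 0.947 = 12770
60–74: 13258 * 0.954 = 12648
75–89: 15550 * 0.928 = 14430
Giving 4388 / 7787 / 5386 / 12770 / 12648 / 14430.
Total after period 2: 4388 + 7787 + 5386 + 12770 + 12648 + 14430 = 57409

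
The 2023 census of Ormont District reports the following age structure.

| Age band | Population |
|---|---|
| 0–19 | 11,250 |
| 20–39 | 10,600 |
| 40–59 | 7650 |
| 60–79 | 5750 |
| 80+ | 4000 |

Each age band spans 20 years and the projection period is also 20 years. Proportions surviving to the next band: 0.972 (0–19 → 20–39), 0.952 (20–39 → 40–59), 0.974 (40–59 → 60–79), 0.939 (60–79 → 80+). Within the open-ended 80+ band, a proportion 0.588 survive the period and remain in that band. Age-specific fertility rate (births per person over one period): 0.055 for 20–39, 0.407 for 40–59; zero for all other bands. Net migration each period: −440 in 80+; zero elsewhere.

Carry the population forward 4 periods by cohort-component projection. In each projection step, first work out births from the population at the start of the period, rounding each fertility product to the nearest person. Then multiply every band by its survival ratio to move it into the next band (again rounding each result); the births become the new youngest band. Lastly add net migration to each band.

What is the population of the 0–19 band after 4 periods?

[period 1]
Births: 10600 × 0.055 = 583, 7650 × 0.407 = 3114 ⇒ total 3697
20–39: 11250 × 0.972 = 10935
40–59: 10600 × 0.952 = 10091
60–79: 7650 × 0.974 = 7451
80+: 5750 × 0.939 + 4000 × 0.588 = 5399 + 2352 = 7751
Net migration: 80+ − 440 → 7311
End of period: [3697, 10935, 10091, 7451, 7311]
[period 2]
Births: 10935 × 0.055 = 601, 10091 × 0.407 = 4107 ⇒ total 4708
20–39: 3697 × 0.972 = 3593
40–59: 10935 × 0.952 = 10410
60–79: 10091 × 0.974 = 9829
80+: 7451 × 0.939 + 7311 × 0.588 = 6996 + 4299 = 11295
Net migration: 80+ − 440 → 10855
End of period: [4708, 3593, 10410, 9829, 10855]
[period 3]
Births: 3593 × 0.055 = 198, 10410 × 0.407 = 4237 ⇒ total 4435
20–39: 4708 × 0.972 = 4576
40–59: 3593 × 0.952 = 3421
60–79: 10410 × 0.974 = 10139
80+: 9829 × 0.939 + 10855 × 0.588 = 9229 + 6383 = 15612
Net migration: 80+ − 440 → 15172
End of period: [4435, 4576, 3421, 10139, 15172]
[period 4]
Births: 4576 × 0.055 = 252, 3421 × 0.407 = 1392 ⇒ total 1644
20–39: 4435 × 0.972 = 4311
40–59: 4576 × 0.952 = 4356
60–79: 3421 × 0.974 = 3332
80+: 10139 × 0.939 + 15172 × 0.588 = 9521 + 8921 = 18442
Net migration: 80+ − 440 → 18002
End of period: [1644, 4311, 4356, 3332, 18002]

1644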